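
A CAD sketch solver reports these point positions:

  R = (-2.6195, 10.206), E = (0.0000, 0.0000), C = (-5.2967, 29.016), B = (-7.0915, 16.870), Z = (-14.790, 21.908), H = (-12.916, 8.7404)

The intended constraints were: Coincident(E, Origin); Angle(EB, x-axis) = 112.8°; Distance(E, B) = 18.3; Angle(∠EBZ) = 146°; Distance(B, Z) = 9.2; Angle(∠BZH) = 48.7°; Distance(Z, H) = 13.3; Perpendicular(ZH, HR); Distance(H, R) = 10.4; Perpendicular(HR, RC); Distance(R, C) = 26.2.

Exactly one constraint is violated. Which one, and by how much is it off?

Distance(R, C) = 26.2 — off by 7.20.

E = (0.00, 0.00) ✓; EB at 112.8° ✓; |EB| = 18.30 ✓; ∠EBZ = 146.0° ✓; |BZ| = 9.200 ✓; ∠BZH = 48.70° ✓; |ZH| = 13.30 ✓; ∠(ZH, HR) = 90.00° ✓; |HR| = 10.40 ✓; ∠(HR, RC) = 90.00° ✓; |RC| = 19.00 ✗.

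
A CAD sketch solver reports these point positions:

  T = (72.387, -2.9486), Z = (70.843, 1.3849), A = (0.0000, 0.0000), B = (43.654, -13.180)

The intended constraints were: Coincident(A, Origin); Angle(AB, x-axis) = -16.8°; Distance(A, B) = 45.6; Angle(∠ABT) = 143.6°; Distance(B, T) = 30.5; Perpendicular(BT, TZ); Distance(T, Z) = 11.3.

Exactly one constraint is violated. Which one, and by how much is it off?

Distance(T, Z) = 11.3 — off by 6.70.

A = (0.00, 0.00) ✓; AB at -16.80° ✓; |AB| = 45.60 ✓; ∠ABT = 143.6° ✓; |BT| = 30.50 ✓; ∠(BT, TZ) = 90.01° ✓; |TZ| = 4.600 ✗.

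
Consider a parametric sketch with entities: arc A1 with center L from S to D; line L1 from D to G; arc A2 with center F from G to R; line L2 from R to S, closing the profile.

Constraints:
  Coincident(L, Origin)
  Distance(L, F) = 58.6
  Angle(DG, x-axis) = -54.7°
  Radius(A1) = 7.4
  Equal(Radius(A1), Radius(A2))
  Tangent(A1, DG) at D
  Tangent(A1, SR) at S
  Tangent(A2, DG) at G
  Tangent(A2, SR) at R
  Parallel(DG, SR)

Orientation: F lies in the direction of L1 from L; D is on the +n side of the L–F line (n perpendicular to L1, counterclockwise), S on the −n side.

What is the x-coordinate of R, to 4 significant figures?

27.82

The slot axis is L1's direction at -54.7°, so u = (cos -54.7°, sin -54.7°) = (0.5779, -0.8161) and n = (−sin -54.7°, cos -54.7°) = (0.8161, 0.5779). L is at the origin and F lies 58.6 along u from L, so F = 58.6·u = (33.86, -47.83). Tangency of A1 to both parallel lines with radius 7.4 puts D and S at L ± 7.4·n: D = (6.039, 4.276), S = (-6.039, -4.276). Equal radii place G and R the same way about F: G = F + 7.4·n = (39.90, -43.55), R = F − 7.4·n = (27.82, -52.10). So R.x = 27.82.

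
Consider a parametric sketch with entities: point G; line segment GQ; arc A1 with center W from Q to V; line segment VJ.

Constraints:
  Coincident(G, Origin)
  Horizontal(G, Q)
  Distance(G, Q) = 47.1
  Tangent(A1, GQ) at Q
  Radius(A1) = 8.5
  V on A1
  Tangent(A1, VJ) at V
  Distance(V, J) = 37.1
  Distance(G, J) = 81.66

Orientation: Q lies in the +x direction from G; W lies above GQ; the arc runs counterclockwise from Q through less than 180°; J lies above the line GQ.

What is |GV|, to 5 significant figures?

54.595

Checks: |WV| = 8.500 ✓; ∠(WV, VJ) = 90.00° ✓; |VJ| = 37.10 ✓; |GJ| = 81.66 ✓.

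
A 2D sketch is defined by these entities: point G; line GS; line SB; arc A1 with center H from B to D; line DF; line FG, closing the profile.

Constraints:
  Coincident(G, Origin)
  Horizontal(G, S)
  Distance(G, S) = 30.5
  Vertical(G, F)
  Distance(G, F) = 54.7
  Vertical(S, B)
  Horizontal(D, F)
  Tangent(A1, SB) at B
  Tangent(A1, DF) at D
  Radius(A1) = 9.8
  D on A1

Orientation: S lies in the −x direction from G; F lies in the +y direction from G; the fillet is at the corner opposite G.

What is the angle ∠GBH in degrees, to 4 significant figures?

55.81°

G is at the origin; GS is horizontal with |GS| = 30.5 and S on the −x side, so S = (-30.50, 0.000). GF is vertical with |GF| = 54.7 and F on the +y side, so F = (0.000, 54.70). The virtual corner opposite G is at (-30.50, 54.70). The tangent condition forces HB to be normal to SB and A1 meets DF tangentially, so HD is at right angles to DF, with radius 9.8, so the center H sits 9.8 in from both sides at H = (-20.70, 44.90). That places the tangent points at B = (-30.50, 44.90) on SB and D = (-20.70, 54.70) on DF. Then cos ∠GBH = BG·BH / (|BG||BH|), giving 55.81°.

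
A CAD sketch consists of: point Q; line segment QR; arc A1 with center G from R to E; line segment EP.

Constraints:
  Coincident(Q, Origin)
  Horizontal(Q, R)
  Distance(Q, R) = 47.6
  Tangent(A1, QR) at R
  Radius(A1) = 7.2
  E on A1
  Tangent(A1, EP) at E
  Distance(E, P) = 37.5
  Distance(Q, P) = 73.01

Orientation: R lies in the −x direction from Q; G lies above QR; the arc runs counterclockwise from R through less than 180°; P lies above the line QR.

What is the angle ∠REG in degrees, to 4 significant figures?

31.36°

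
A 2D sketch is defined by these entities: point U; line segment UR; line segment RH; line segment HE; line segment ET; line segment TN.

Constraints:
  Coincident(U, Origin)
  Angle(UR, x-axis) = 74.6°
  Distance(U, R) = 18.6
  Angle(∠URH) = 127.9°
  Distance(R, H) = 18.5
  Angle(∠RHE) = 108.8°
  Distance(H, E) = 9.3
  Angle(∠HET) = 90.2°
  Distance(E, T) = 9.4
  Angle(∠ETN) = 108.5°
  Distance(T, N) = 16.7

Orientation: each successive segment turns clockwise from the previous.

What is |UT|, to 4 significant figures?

24.20

U is at the origin; UR runs at 74.6° with length 18.6, so R = (4.939, 17.93). ∠URH = 127.9° gives RH at 22.50° from the x-axis; with |RH| = 18.5, H = (22.03, 25.01). ∠RHE = 108.8° gives HE at -48.70° from the x-axis; with |HE| = 9.3, E = (28.17, 18.03). ∠HET = 90.2° gives ET at -138.5° from the x-axis; with |ET| = 9.4, T = (21.13, 11.80). Then |UT| = |T − U| = 24.20.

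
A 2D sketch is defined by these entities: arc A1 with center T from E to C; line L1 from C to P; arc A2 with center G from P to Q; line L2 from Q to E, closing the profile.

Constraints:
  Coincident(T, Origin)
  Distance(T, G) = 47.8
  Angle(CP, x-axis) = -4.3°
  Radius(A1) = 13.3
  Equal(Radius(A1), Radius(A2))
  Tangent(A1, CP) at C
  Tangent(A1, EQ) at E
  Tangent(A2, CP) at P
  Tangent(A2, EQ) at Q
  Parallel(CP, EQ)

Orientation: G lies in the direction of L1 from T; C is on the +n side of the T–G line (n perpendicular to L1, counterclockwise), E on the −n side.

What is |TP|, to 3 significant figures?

49.6

The slot axis is L1's direction at -4.3°, so u = (cos -4.3°, sin -4.3°) = (0.997, -0.0750) and n = (−sin -4.3°, cos -4.3°) = (0.0750, 0.997). T is at the origin and G lies 47.8 along u from T, so G = 47.8·u = (47.7, -3.58). Tangency of A1 to both parallel lines with radius 13.3 puts C and E at T ± 13.3·n: C = (0.997, 13.3), E = (-0.997, -13.3). Equal radii place P and Q the same way about G: P = G + 13.3·n = (48.7, 9.68), Q = G − 13.3·n = (46.7, -16.8). Then |TP| = |P − T| = 49.6.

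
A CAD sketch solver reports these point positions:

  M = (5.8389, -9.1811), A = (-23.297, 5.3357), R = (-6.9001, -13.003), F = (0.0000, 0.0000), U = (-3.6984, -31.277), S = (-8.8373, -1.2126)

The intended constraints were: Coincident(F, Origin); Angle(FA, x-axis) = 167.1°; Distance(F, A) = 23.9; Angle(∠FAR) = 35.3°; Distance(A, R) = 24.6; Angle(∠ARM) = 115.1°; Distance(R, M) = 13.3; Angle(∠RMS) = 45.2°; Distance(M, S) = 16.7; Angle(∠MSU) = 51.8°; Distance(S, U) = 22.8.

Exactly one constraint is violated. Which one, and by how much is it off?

Distance(S, U) = 22.8 — off by 7.70.

F = (0.00, 0.00) ✓; FA at 167.1° ✓; |FA| = 23.90 ✓; ∠FAR = 35.30° ✓; |AR| = 24.60 ✓; ∠ARM = 115.1° ✓; |RM| = 13.30 ✓; ∠RMS = 45.20° ✓; |MS| = 16.70 ✓; ∠MSU = 51.80° ✓; |SU| = 30.50 ✗.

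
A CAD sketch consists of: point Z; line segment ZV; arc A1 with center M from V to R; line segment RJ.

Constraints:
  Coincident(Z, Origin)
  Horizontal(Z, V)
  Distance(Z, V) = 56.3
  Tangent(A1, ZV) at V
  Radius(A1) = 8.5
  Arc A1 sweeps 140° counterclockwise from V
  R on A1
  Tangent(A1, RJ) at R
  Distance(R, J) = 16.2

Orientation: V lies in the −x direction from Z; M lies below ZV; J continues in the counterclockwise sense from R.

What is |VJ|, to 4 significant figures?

26.36

On A1, V sits at bearing 90° from M; a 140° counterclockwise sweep puts R at bearing 230°, so R = M + 8.5·(cos 230°, sin 230°) = (-61.76, -15.01). A1 meets RJ tangentially, so MR is at right angles to RJ, so RJ runs along (−sin 230°, cos 230°); with |RJ| = 16.2, J = (-49.35, -25.42). Then |VJ| = |J − V| = 26.36.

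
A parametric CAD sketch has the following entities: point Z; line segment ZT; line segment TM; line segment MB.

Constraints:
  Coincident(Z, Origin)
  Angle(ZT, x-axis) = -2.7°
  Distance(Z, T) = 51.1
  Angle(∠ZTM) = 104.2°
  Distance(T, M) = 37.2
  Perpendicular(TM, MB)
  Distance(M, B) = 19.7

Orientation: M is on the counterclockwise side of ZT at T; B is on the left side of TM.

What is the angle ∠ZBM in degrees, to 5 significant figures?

120.96°

Z is at the origin; ZT runs at -2.7° with length 51.1, so T = 51.1·(cos -2.7°, sin -2.7°) = (51.043, -2.4071). ∠ZTM = 104.2°, so TM runs at -2.7° + (180° − 104.2°) = 73.100° from the x-axis; with |TM| = 37.2, M = T + 37.2·(cos 73.100°, sin 73.100°) = (61.857, 33.186). The perpendicularity gives MB at right angles to TM; with |MB| = 19.7 on the left of TM, B = M + 19.7·(-0.95681, 0.29070) = (43.008, 38.913). Then cos ∠ZBM = BZ·BM / (|BZ||BM|), giving 120.96°.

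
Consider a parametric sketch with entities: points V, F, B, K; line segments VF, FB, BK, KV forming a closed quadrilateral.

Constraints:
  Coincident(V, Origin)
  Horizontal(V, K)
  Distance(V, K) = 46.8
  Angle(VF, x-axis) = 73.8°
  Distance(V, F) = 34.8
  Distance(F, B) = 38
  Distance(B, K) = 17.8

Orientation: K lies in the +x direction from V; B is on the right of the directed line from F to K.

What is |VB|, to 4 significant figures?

29.02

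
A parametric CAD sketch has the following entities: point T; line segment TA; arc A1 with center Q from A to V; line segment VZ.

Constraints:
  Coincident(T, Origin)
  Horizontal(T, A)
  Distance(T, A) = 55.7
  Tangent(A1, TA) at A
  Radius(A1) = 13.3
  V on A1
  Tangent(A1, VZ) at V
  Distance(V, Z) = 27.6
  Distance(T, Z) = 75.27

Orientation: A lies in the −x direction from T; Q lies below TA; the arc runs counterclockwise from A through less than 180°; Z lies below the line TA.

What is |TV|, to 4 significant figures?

70.56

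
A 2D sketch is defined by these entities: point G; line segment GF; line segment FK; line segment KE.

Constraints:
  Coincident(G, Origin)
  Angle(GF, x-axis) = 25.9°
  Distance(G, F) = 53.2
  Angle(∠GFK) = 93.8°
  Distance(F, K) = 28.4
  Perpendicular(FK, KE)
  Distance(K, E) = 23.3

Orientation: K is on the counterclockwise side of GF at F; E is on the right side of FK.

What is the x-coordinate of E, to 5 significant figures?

58.760

G is at the origin; GF runs at 25.9° with length 53.2, so F = 53.2·(cos 25.9°, sin 25.9°) = (47.856, 23.238). ∠GFK = 93.8°, so FK runs at 25.9° + (180° − 93.8°) = 112.10° from the x-axis; with |FK| = 28.4, K = F + 28.4·(cos 112.10°, sin 112.10°) = (37.172, 49.551). FK is perpendicular to KE; with |KE| = 23.3 on the right of FK, E = K + 23.3·(0.92653, 0.37622) = (58.760, 58.317). So E.x = 58.760.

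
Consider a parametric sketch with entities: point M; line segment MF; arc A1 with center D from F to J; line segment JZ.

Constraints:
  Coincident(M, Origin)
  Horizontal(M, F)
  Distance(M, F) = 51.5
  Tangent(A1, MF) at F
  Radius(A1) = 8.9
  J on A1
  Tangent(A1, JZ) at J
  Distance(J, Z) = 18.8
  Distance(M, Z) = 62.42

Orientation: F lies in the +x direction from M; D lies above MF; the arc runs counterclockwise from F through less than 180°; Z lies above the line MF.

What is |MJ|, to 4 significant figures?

61.13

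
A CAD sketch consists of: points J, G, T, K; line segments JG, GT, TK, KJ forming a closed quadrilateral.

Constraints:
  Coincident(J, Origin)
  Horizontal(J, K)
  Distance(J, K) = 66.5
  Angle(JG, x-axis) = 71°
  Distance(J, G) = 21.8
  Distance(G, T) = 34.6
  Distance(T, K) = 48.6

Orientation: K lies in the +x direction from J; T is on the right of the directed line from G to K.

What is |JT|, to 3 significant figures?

22.6

J is at the origin; J and K share the same y with |JK| = 66.5 and K in +x, so K = (66.5, 0). JG runs at 71.0° with |JG| = 21.8, so G = (7.10, 20.6). T is determined by |GT| = 34.6 and |TK| = 48.6 together: it lies at the intersection of circle(G, 34.6) and circle(K, 48.6). With |GK| = 62.9, the foot of the radical line on GK is 22.2 from G and the perpendicular offset is √(34.6² − 22.2²) = 26.6. Taking the right-of-GK solution: T = (19.3, -11.7).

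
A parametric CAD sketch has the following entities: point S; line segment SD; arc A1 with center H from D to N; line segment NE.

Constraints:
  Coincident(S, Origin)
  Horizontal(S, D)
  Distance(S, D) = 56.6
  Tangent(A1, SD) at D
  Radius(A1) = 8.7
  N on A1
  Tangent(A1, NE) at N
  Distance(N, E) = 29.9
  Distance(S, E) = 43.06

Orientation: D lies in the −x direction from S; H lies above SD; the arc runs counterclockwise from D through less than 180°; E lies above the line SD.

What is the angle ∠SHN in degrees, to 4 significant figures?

25.96°

S is at the origin; SD is horizontal with |SD| = 56.6 and D on the −x side, so D = (-56.60, 0.000). A1 meets SD tangentially, so HD is at right angles to SD, so H = D + (0, 8.7) = (-56.60, 8.700). Since HN ⟂ NE (tangency), |HE| = √(8.7² + 29.9²) = 31.14 regardless of where N sits on A1. So E lies on both circle(S, 43.06) and circle(H, 31.14); the above-SD intersection is E = (-32.43, 28.33). N is the foot of the tangent from E: N = (-49.45, 3.748).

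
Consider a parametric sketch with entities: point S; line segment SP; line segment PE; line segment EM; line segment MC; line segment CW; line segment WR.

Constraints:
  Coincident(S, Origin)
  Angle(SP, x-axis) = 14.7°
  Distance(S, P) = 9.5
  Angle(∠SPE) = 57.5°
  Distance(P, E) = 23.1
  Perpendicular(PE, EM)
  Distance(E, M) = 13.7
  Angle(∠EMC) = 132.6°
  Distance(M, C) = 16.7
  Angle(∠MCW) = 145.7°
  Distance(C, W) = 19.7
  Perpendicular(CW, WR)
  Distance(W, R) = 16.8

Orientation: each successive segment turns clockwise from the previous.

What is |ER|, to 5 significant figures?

36.006

∠MCW = 145.7° gives CW at 80.500° from the x-axis; with |CW| = 19.7, W = (-14.670, 19.194). CW is perpendicular to WR, so WR runs at -9.5000°; with |WR| = 16.8, R = (1.8995, 16.421). Then |ER| = |R − E| = 36.006.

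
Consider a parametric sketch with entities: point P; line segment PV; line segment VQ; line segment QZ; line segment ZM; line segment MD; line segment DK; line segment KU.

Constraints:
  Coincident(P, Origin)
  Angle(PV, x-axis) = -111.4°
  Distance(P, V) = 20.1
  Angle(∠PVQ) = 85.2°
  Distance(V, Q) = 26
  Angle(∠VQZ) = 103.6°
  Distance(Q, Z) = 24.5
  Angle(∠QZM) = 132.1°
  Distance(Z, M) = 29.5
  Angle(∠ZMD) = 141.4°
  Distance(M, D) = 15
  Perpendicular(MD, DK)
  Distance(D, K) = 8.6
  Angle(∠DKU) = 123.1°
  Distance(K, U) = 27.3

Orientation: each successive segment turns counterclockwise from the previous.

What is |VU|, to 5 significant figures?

28.204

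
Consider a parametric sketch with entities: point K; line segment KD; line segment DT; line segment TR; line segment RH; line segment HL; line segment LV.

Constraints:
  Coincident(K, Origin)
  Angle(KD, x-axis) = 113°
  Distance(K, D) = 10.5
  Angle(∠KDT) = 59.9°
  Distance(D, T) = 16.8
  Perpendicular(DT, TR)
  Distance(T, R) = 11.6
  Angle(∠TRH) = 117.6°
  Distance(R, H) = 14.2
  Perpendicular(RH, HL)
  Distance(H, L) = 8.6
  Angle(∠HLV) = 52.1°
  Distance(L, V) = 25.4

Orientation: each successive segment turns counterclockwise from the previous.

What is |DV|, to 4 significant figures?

29.40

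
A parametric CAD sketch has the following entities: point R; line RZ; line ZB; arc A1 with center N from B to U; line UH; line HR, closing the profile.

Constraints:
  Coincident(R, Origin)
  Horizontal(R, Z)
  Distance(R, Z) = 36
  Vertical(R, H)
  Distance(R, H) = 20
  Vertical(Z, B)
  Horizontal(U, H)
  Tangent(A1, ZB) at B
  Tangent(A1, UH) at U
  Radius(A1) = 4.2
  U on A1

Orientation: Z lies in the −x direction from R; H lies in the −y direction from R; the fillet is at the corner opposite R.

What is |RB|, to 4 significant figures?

39.31

R is at the origin; RZ is horizontal with |RZ| = 36.0 and Z on the −x side, so Z = (-36.00, 0.000). RH is vertical with |RH| = 20.0 and H on the −y side, so H = (0.000, -20.00). The virtual corner opposite R is at (-36.00, -20.00). Tangency of A1 to ZB means the radius NB is perpendicular to ZB and the tangent condition forces NU to be normal to UH, with radius 4.2, so the center N sits 4.2 in from both sides at N = (-31.80, -15.80). That places the tangent points at B = (-36.00, -15.80) on ZB and U = (-31.80, -20.00) on UH. Then |RB| = |B − R| = 39.31.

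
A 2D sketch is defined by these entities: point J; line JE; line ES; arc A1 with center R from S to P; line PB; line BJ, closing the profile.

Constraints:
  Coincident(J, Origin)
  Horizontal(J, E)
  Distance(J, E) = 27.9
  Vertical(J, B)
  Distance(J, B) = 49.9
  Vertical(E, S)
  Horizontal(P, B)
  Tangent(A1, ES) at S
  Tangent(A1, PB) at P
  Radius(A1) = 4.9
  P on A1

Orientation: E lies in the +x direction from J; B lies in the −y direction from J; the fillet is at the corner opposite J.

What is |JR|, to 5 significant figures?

50.537

J is at the origin; J and E share the same y with |JE| = 27.9 and E on the +x side, so E = (27.900, 0.0000). J and B share the same x with |JB| = 49.9 and B on the −y side, so B = (0.0000, -49.900). The virtual corner opposite J is at (27.900, -49.900). Tangency of A1 to ES means the radius RS is perpendicular to ES and since A1 is tangent to PB there, RP ⟂ PB, with radius 4.9, so the center R sits 4.9 in from both sides at R = (23.000, -45.000). Then |JR| = |R − J| = 50.537.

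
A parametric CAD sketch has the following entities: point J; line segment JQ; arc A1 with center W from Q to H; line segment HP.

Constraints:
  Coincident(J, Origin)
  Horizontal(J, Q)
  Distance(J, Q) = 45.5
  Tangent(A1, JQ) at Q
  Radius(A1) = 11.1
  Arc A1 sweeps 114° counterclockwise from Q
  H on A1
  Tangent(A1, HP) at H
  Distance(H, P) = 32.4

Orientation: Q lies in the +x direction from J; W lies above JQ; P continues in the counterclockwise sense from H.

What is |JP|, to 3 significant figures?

62.0

J is at the origin; JQ is horizontal with |JQ| = 45.5 and Q on the +x side, so Q = (45.5, 0.00). A1 meets JQ tangentially, so WQ is at right angles to JQ, so W = Q + (0, 11.1) = (45.5, 11.1). On A1, Q sits at bearing -90° from W; a 114° counterclockwise sweep puts H at bearing 24°, so H = W + 11.1·(cos 24°, sin 24°) = (55.6, 15.6). Since A1 is tangent to HP there, WH ⟂ HP, so HP runs along (−sin 24°, cos 24°); with |HP| = 32.4, P = (42.5, 45.2). Then |JP| = |P − J| = 62.0.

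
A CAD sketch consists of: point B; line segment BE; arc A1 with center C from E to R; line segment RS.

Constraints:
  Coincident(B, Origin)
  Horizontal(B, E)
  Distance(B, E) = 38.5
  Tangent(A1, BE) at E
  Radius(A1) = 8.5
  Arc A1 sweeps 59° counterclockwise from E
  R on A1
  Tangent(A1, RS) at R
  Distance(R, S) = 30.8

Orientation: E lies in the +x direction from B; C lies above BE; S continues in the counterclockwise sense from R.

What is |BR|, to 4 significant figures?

45.97

Tangency of A1 to BE means the radius CE is perpendicular to BE, so C = E + (0, 8.5) = (38.50, 8.500). On A1, E sits at bearing -90° from C; a 59° counterclockwise sweep puts R at bearing -31°, so R = C + 8.5·(cos -31°, sin -31°) = (45.79, 4.122). Then |BR| = |R − B| = 45.97.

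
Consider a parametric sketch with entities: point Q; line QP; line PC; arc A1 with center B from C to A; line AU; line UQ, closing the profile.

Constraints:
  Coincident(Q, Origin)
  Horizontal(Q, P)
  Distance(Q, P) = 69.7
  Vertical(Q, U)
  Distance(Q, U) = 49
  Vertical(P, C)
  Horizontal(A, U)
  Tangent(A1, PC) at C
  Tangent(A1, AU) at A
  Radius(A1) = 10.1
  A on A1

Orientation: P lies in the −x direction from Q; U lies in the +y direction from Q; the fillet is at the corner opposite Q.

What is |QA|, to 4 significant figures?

77.16

Q is at the origin; Q and P share the same y with |QP| = 69.7 and P on the −x side, so P = (-69.70, 0.000). Q and U share the same x with |QU| = 49.0 and U on the +y side, so U = (0.000, 49.00). The virtual corner opposite Q is at (-69.70, 49.00). Tangency of A1 to PC means the radius BC is perpendicular to PC and tangency of A1 to AU means the radius BA is perpendicular to AU, with radius 10.1, so the center B sits 10.1 in from both sides at B = (-59.60, 38.90). That places the tangent points at C = (-69.70, 38.90) on PC and A = (-59.60, 49.00) on AU. Then |QA| = |A − Q| = 77.16.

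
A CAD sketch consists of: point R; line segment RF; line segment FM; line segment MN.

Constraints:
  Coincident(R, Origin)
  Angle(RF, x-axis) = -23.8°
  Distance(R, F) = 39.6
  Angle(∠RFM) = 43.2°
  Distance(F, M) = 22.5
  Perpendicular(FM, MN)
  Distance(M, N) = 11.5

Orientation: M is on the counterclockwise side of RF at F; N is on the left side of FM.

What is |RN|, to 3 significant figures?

16.9

R is at the origin; RF runs at -23.8° with length 39.6, so F = 39.6·(cos -23.8°, sin -23.8°) = (36.2, -16.0). ∠RFM = 43.2°, so FM runs at -23.8° + (180° − 43.2°) = 113° from the x-axis; with |FM| = 22.5, M = F + 22.5·(cos 113°, sin 113°) = (27.4, 4.73). The perpendicularity gives MN at right angles to FM; with |MN| = 11.5 on the left of FM, N = M + 11.5·(-0.921, -0.391) = (16.9, 0.238). Then |RN| = |N − R| = 16.9.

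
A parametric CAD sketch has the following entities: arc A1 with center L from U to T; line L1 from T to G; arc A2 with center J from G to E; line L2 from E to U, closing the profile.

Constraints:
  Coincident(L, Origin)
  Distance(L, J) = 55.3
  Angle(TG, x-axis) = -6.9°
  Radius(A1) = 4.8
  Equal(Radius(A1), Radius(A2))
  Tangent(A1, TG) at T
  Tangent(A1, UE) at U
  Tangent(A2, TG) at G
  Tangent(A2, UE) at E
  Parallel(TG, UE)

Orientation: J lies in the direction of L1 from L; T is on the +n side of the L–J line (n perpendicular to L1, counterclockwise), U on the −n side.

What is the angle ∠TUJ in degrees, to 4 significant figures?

85.04°

L is at the origin and J lies 55.3 along u from L, so J = 55.3·u = (54.90, -6.644). Tangency of A1 to both parallel lines with radius 4.8 puts T and U at L ± 4.8·n: T = (0.5767, 4.765), U = (-0.5767, -4.765). Then cos ∠TUJ = UT·UJ / (|UT||UJ|), giving 85.04°.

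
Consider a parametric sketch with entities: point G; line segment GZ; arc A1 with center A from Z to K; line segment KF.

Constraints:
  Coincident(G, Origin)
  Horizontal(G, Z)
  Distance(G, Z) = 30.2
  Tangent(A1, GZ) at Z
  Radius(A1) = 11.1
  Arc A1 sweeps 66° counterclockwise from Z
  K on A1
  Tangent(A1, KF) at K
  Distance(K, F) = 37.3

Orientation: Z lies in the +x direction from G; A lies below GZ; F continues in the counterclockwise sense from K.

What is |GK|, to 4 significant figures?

21.11

G is at the origin; GZ is horizontal with |GZ| = 30.2 and Z on the +x side, so Z = (30.20, 0.000). Since A1 is tangent to GZ there, AZ ⟂ GZ, so A = Z + (0, -11.1) = (30.20, -11.10). On A1, Z sits at bearing 90° from A; a 66° counterclockwise sweep puts K at bearing 156°, so K = A + 11.1·(cos 156°, sin 156°) = (20.06, -6.585). Then |GK| = |K − G| = 21.11.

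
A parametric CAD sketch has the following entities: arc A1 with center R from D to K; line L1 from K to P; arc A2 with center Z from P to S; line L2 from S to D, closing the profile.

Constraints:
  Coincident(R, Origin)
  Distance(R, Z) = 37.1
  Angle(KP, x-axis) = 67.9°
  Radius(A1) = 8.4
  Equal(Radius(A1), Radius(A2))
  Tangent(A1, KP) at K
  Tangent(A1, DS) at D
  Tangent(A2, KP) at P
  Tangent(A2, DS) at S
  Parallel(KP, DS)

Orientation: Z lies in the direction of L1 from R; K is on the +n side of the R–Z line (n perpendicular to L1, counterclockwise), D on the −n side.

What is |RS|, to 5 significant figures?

38.039

The slot axis is L1's direction at 67.9°, so u = (cos 67.9°, sin 67.9°) = (0.37622, 0.92653) and n = (−sin 67.9°, cos 67.9°) = (-0.92653, 0.37622). R is at the origin and Z lies 37.1 along u from R, so Z = 37.1·u = (13.958, 34.374). Tangency of A1 to both parallel lines with radius 8.4 puts K and D at R ± 8.4·n: K = (-7.7828, 3.1603), D = (7.7828, -3.1603). Equal radii place P and S the same way about Z: P = Z + 8.4·n = (6.1751, 37.534), S = Z − 8.4·n = (21.741, 31.214). Then |RS| = |S − R| = 38.039.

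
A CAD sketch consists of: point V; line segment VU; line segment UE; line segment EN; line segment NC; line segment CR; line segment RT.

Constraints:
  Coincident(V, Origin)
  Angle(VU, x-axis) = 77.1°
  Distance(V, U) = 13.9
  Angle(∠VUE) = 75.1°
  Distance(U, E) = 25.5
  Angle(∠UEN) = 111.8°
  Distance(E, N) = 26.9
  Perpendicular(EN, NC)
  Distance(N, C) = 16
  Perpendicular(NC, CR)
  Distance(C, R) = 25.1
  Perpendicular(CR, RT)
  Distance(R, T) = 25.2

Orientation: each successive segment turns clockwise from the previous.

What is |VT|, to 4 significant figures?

34.64

V is at the origin; VU runs at 77.1° with length 13.9, so U = (3.103, 13.55). ∠VUE = 75.1° gives UE at -27.80° from the x-axis; with |UE| = 25.5, E = (25.66, 1.656). ∠UEN = 111.8° gives EN at -96.00° from the x-axis; with |EN| = 26.9, N = (22.85, -25.10). The perpendicularity gives NC at right angles to EN, so NC runs at 174.0°; with |NC| = 16.0, C = (6.936, -23.42). The perpendicularity gives CR at right angles to NC, so CR runs at 84.00°; with |CR| = 25.1, R = (9.559, 1.539). CR is perpendicular to RT, so RT runs at -6.000°; with |RT| = 25.2, T = (34.62, -1.095). Then |VT| = |T − V| = 34.64.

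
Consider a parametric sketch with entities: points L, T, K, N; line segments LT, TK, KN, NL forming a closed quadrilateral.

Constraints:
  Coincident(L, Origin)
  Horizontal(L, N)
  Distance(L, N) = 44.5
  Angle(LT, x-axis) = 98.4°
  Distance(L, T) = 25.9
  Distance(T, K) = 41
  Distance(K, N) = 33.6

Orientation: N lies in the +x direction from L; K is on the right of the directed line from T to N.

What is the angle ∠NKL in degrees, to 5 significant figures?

117.39°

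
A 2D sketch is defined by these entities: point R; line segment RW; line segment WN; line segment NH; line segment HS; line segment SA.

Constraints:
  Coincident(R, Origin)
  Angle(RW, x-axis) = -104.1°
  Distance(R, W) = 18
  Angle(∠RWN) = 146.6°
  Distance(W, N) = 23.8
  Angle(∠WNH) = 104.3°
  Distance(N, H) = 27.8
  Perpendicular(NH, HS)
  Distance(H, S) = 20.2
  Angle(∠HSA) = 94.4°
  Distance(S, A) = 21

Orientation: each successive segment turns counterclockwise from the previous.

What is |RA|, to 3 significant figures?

19.5

R is at the origin; RW runs at -104.1° with length 18.0, so W = (-4.39, -17.5). ∠RWN = 146.6° gives WN at -70.7° from the x-axis; with |WN| = 23.8, N = (3.48, -39.9). ∠WNH = 104.3° gives NH at 5.00° from the x-axis; with |NH| = 27.8, H = (31.2, -37.5). The perpendicularity gives HS at right angles to NH, so HS runs at 95.0°; with |HS| = 20.2, S = (29.4, -17.4). ∠HSA = 94.4° gives SA at -179° from the x-axis; with |SA| = 21.0, A = (8.42, -17.6). Then |RA| = |A − R| = 19.5.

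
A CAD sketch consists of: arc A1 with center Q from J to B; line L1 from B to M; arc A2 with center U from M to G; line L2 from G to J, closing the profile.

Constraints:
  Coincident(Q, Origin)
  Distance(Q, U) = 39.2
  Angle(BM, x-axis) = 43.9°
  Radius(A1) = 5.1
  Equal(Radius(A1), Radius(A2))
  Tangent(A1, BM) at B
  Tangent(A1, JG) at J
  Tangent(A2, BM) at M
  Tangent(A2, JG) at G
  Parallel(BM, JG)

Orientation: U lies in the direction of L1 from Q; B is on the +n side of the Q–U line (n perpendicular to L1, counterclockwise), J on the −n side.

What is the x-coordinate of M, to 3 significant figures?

24.7

The slot axis is L1's direction at 43.9°, so u = (cos 43.9°, sin 43.9°) = (0.721, 0.693) and n = (−sin 43.9°, cos 43.9°) = (-0.693, 0.721). Q is at the origin and U lies 39.2 along u from Q, so U = 39.2·u = (28.2, 27.2). Tangency of A1 to both parallel lines with radius 5.1 puts B and J at Q ± 5.1·n: B = (-3.54, 3.67), J = (3.54, -3.67). Equal radii place M and G the same way about U: M = U + 5.1·n = (24.7, 30.9), G = U − 5.1·n = (31.8, 23.5). So M.x = 24.7.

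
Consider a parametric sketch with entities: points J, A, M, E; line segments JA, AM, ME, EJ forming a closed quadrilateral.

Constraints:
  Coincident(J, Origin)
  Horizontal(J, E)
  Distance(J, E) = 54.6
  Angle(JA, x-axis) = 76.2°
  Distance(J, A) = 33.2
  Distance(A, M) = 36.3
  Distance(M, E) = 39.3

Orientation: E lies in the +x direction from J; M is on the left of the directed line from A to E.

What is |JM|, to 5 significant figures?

57.841

J is at the origin; JE is horizontal with |JE| = 54.6 and E in +x, so E = (54.6, 0). JA runs at 76.2° with |JA| = 33.2, so A = (7.9193, 32.242). M is determined by |AM| = 36.3 and |ME| = 39.3 together: it lies at the intersection of circle(A, 36.3) and circle(E, 39.3). With |AE| = 56.733, the foot of the radical line on AE is 26.368 from A and the perpendicular offset is √(36.3² − 26.368²) = 24.949. Taking the left-of-AE solution: M = (43.794, 37.785).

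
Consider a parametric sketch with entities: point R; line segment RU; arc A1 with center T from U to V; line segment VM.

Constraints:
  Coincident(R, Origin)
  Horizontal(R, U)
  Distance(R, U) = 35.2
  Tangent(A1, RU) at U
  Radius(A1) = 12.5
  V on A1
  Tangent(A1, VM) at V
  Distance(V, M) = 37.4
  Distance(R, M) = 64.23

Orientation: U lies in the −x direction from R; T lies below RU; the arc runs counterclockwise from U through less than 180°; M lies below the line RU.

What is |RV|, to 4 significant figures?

49.82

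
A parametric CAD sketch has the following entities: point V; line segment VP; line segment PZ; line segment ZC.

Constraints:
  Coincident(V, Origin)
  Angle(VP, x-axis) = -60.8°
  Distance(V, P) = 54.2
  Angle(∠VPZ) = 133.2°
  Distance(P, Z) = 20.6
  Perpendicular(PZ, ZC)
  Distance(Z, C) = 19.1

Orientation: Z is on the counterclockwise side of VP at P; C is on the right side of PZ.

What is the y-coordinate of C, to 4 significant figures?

-70.83

∠VPZ = 133.2°, so PZ runs at -60.8° + (180° − 133.2°) = -14.00° from the x-axis; with |PZ| = 20.6, Z = P + 20.6·(cos -14.00°, sin -14.00°) = (46.43, -52.30). PZ ⟂ ZC; with |ZC| = 19.1 on the right of PZ, C = Z + 19.1·(-0.2419, -0.9703) = (41.81, -70.83). So C.y = -70.83.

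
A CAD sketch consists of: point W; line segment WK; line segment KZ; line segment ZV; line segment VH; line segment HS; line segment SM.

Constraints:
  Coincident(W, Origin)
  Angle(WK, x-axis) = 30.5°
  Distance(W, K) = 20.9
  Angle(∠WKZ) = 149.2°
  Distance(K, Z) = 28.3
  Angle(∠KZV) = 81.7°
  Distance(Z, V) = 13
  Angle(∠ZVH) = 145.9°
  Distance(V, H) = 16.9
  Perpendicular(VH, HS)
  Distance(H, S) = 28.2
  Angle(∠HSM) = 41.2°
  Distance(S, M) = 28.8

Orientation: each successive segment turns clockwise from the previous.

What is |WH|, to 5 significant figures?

36.084

W is at the origin; WK runs at 30.5° with length 20.9, so K = (18.008, 10.608). ∠WKZ = 149.2° gives KZ at -0.30000° from the x-axis; with |KZ| = 28.3, Z = (46.308, 10.459). ∠KZV = 81.7° gives ZV at -98.600° from the x-axis; with |ZV| = 13.0, V = (44.364, -2.3945). ∠ZVH = 145.9° gives VH at -132.70° from the x-axis; with |VH| = 16.9, H = (32.903, -14.815). Then |WH| = |H − W| = 36.084.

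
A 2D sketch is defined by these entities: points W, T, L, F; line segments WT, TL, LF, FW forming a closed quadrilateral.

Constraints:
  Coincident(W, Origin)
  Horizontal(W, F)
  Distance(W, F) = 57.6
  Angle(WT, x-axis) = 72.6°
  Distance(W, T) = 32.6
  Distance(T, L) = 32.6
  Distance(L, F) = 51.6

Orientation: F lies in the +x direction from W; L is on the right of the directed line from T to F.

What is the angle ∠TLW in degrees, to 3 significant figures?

84.6°

W is at the origin; WF is horizontal with |WF| = 57.6 and F in +x, so F = (57.6, 0). WT runs at 72.6° with |WT| = 32.6, so T = (9.75, 31.1). L is determined by |TL| = 32.6 and |LF| = 51.6 together: it lies at the intersection of circle(T, 32.6) and circle(F, 51.6). With |TF| = 57.1, the foot of the radical line on TF is 14.5 from T and the perpendicular offset is √(32.6² − 14.5²) = 29.2. Taking the right-of-TF solution: L = (6.02, -1.28).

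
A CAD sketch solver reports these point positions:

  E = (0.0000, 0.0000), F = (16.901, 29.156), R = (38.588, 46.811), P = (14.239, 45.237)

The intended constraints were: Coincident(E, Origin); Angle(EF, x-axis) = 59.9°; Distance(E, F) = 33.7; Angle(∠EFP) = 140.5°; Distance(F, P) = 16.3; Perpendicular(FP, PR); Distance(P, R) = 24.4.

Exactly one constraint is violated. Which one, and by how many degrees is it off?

Perpendicular(FP, PR) — off by 5.70°.

E = (0.00, 0.00) ✓; EF at 59.90° ✓; |EF| = 33.70 ✓; ∠EFP = 140.5° ✓; |FP| = 16.30 ✓; ∠(FP, PR) = 95.70° ✗; |PR| = 24.40 ✓.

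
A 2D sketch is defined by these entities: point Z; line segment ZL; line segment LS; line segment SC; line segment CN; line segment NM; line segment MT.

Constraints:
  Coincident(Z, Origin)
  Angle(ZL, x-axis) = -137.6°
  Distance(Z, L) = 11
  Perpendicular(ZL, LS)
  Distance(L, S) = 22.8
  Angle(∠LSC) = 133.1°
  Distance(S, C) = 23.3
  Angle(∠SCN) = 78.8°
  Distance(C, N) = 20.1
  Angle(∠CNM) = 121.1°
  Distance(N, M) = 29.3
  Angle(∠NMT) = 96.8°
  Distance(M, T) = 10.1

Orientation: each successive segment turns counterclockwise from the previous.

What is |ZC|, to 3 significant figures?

39.2

ZL is perpendicular to LS, so LS runs at -47.6°; with |LS| = 22.8, S = (7.25, -24.3). ∠LSC = 133.1° gives SC at -0.700° from the x-axis; with |SC| = 23.3, C = (30.5, -24.5). Then |ZC| = |C − Z| = 39.2.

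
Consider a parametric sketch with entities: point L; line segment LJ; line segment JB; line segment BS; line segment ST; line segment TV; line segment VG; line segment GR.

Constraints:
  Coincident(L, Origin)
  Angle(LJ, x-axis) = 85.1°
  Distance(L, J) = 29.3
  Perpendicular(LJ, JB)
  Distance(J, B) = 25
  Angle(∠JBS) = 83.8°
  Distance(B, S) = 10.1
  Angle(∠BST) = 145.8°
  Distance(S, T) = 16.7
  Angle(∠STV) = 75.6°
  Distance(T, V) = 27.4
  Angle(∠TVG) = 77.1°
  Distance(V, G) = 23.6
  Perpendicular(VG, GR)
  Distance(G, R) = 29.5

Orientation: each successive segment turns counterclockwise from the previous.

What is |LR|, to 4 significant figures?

32.12

∠TVG = 77.1° gives VG at 152.8° from the x-axis; with |VG| = 23.6, G = (-15.82, 39.38). VG ⟂ GR, so GR runs at -117.2°; with |GR| = 29.5, R = (-29.30, 13.14). Then |LR| = |R − L| = 32.12.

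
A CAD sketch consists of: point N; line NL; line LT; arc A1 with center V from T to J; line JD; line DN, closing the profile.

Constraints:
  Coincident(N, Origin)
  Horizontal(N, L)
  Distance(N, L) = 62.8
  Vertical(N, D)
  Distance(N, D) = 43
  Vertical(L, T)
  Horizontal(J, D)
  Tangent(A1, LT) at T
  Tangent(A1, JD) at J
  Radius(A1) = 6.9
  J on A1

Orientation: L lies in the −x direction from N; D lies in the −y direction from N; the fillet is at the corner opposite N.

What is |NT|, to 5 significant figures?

72.437

The virtual corner opposite N is at (-62.800, -43.000). A1 meets LT tangentially, so VT is at right angles to LT and since A1 is tangent to JD there, VJ ⟂ JD, with radius 6.9, so the center V sits 6.9 in from both sides at V = (-55.900, -36.100). That places the tangent points at T = (-62.800, -36.100) on LT and J = (-55.900, -43.000) on JD. Then |NT| = |T − N| = 72.437.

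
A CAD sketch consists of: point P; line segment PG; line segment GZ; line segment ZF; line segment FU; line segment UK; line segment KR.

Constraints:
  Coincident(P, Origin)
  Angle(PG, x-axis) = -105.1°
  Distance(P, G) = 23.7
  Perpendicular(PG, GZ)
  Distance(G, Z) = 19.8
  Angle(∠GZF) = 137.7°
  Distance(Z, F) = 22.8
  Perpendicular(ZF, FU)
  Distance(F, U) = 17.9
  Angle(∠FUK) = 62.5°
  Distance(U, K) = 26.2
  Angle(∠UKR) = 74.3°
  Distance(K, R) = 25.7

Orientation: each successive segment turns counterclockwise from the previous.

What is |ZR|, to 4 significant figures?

21.48

P is at the origin; PG runs at -105.1° with length 23.7, so G = (-6.174, -22.88). PG ⟂ GZ, so GZ runs at -15.10°; with |GZ| = 19.8, Z = (12.94, -28.04). ∠GZF = 137.7° gives ZF at 27.20° from the x-axis; with |ZF| = 22.8, F = (33.22, -17.62). ZF ⟂ FU, so FU runs at 117.2°; with |FU| = 17.9, U = (25.04, -1.697). ∠FUK = 62.5° gives UK at -125.3° from the x-axis; with |UK| = 26.2, K = (9.899, -23.08). ∠UKR = 74.3° gives KR at -19.60° from the x-axis; with |KR| = 25.7, R = (34.11, -31.70). Then |ZR| = |R − Z| = 21.48.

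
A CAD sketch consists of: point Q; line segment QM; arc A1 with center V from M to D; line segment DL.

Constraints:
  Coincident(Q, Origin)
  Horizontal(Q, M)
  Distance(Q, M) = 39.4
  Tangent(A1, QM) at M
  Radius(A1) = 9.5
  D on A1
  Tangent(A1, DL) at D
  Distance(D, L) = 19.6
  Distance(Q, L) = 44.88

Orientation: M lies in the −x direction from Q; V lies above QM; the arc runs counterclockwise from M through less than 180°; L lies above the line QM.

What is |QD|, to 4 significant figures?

31.96

Checks: |QM| = 39.40 ✓; |VD| = 9.500 ✓; ∠(VD, DL) = 90.00° ✓; |DL| = 19.60 ✓; |QL| = 44.88 ✓.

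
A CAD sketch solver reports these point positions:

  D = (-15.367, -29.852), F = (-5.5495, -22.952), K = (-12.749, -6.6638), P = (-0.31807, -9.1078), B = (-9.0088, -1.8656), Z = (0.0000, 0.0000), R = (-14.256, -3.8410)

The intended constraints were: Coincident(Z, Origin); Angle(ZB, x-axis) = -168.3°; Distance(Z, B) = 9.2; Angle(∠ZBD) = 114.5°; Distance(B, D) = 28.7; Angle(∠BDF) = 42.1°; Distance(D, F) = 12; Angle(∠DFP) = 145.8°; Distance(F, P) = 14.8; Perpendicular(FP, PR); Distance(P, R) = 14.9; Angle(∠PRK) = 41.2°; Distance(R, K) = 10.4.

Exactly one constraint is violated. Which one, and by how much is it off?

Distance(R, K) = 10.4 — off by 7.20.

Z = (0.00, 0.00) ✓; ZB at -168.3° ✓; |ZB| = 9.200 ✓; ∠ZBD = 114.5° ✓; |BD| = 28.70 ✓; ∠BDF = 42.10° ✓; |DF| = 12.00 ✓; ∠DFP = 145.8° ✓; |FP| = 14.80 ✓; ∠(FP, PR) = 90.00° ✓; |PR| = 14.90 ✓; ∠PRK = 41.20° ✓; |RK| = 3.200 ✗.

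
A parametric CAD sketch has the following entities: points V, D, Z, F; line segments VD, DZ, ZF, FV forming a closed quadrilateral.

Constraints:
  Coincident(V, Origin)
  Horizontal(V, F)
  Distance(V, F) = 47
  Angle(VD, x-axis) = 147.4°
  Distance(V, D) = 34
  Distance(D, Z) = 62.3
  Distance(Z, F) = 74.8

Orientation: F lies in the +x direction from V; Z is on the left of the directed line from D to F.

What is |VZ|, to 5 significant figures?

66.898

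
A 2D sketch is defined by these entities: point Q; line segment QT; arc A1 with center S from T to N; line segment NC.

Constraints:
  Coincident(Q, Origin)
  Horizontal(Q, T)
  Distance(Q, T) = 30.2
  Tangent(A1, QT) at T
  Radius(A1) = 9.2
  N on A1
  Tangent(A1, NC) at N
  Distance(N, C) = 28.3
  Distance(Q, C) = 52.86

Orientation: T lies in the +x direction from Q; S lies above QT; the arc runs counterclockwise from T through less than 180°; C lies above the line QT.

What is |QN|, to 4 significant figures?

40.64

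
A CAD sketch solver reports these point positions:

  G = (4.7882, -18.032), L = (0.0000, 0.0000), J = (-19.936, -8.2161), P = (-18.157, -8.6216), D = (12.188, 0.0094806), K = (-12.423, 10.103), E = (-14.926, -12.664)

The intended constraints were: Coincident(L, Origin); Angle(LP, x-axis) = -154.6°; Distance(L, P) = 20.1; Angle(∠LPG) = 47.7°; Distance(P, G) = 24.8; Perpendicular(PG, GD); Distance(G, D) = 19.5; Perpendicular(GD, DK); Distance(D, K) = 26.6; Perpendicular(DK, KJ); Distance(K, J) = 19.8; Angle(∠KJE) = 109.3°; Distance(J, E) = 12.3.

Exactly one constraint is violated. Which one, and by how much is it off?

Distance(J, E) = 12.3 — off by 5.60.

L = (0.00, 0.00) ✓; LP at -154.6° ✓; |LP| = 20.10 ✓; ∠LPG = 47.70° ✓; |PG| = 24.80 ✓; ∠(PG, GD) = 90.00° ✓; |GD| = 19.50 ✓; ∠(GD, DK) = 90.00° ✓; |DK| = 26.60 ✓; ∠(DK, KJ) = 90.00° ✓; |KJ| = 19.80 ✓; ∠KJE = 109.3° ✓; |JE| = 6.700 ✗.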